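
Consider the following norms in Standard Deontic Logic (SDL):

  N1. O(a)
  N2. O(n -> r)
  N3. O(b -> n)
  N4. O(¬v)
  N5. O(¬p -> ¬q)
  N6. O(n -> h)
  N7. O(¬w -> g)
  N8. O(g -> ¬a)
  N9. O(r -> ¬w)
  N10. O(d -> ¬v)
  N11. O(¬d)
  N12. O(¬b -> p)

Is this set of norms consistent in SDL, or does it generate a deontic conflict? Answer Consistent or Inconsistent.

Premise 10 is O(d -> ¬v); even if O(¬v) held, inferring O(d) would be affirming the consequent — invalid.
So O(d) is not derivable, and the apparent clash with O(¬d) does not arise.
A world satisfying every obligation exists (e.g. a=true, b=false, d=false, g=false, h=false, n=false, p=true, q=false, r=false, v=false, w=true); no atom is both obligatory and forbidden, so the set is consistent.

Consistent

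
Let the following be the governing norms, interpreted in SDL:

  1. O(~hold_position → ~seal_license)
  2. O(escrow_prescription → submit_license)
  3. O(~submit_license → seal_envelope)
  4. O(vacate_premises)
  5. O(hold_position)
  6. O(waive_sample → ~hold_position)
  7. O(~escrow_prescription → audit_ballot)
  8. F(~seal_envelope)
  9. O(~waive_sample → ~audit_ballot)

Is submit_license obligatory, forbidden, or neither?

Obligatory

From premise 5 we have O(hold_position).
Premise 6, O(waive_sample → ~hold_position), contraposes to O(hold_position → ~waive_sample); with O(hold_position) we get O(~waive_sample).
Premise 9 is O(~waive_sample → ~audit_ballot); since O(~waive_sample), deontic closure gives O(~audit_ballot).
Premise 7, O(~escrow_prescription → audit_ballot), contraposes to O(~audit_ballot → escrow_prescription); with O(~audit_ballot) we get O(escrow_prescription).
With premise 2, O(escrow_prescription → submit_license), the K-axiom yields O(submit_license).
Premises 1, 3, 4, 8 do not contribute to this derivation.
Hence submit_license is obligatory.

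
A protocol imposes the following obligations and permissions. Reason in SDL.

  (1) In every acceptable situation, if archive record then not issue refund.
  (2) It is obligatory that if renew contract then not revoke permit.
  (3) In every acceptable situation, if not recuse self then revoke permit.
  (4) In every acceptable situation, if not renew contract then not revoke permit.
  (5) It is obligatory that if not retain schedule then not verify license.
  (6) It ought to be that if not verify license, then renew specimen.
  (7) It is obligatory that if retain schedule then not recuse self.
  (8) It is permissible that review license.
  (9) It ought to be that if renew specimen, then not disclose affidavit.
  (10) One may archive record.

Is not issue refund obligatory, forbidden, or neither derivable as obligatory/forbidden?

Neither

Premise 1 is O(archive_record → ¬issue_refund), but O(archive_record) is not derivable from the premises (the permission P(archive_record) asserts only ¬O(¬archive_record), not O(archive_record)), so it does not yield O(¬issue_refund).
No premise or chain of K-axiom applications forces O(¬issue_refund), and none forces O(issue_refund). So ¬issue_refund is neither obligatory nor forbidden under these norms.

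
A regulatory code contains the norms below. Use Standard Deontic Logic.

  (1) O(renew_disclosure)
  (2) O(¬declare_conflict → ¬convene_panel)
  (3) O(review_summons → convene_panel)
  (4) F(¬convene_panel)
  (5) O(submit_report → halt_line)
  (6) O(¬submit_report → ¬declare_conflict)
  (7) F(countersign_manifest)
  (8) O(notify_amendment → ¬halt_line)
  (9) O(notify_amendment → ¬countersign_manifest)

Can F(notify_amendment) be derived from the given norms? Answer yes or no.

Yes

Premise 4 is F(¬convene_panel), i.e. O(convene_panel).
Premise 2 is O(¬declare_conflict → ¬convene_panel); contrapositively O(convene_panel → declare_conflict). Since O(convene_panel) holds, K gives O(declare_conflict).
Premise 6 is O(¬submit_report → ¬declare_conflict); contrapositively O(declare_conflict → submit_report). Since O(declare_conflict) holds, K gives O(submit_report).
Premise 5 is O(submit_report → halt_line); since O(submit_report), deontic closure gives O(halt_line).
The contrapositive of premise 8 (O(notify_amendment → ¬halt_line)) is O(halt_line → ¬notify_amendment), and O(halt_line) is already established, so O(¬notify_amendment).
Premises 1, 3, 7, 9 do not contribute to this derivation.
So O(¬notify_amendment) holds, i.e. F(notify_amendment). The claim follows.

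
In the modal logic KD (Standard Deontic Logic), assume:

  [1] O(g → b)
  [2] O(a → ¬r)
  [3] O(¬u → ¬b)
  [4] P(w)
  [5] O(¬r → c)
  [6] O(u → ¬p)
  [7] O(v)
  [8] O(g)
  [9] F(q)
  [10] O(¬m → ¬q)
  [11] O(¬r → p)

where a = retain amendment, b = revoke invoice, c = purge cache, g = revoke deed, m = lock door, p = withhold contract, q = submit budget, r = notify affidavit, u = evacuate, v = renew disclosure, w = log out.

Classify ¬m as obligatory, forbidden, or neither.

Premise 10 is O(¬m → ¬q); even if O(¬q) held, inferring O(¬m) would be affirming the consequent — invalid.
No premise or chain of K-axiom applications forces O(¬m), and none forces O(m). So ¬m is neither obligatory nor forbidden under these norms.

Neither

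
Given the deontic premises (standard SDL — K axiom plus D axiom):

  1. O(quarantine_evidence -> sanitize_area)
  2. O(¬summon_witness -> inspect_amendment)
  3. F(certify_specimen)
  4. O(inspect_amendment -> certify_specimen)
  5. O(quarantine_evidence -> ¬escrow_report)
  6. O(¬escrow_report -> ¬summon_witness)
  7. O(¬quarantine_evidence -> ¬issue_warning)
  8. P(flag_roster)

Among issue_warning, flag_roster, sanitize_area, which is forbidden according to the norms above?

Premise 3, F(certify_specimen), is equivalent to O(¬certify_specimen).
The contrapositive of premise 4 (O(inspect_amendment -> certify_specimen)) is O(¬certify_specimen -> ¬inspect_amendment), and O(¬certify_specimen) is already established, so O(¬inspect_amendment).
Premise 2, O(¬summon_witness -> inspect_amendment), contraposes to O(¬inspect_amendment -> summon_witness); with O(¬inspect_amendment) we get O(summon_witness).
Premise 6, O(¬escrow_report -> ¬summon_witness), contraposes to O(summon_witness -> escrow_report); with O(summon_witness) we get O(escrow_report).
Premise 5 is O(quarantine_evidence -> ¬escrow_report); contrapositively O(escrow_report -> ¬quarantine_evidence). Since O(escrow_report) holds, K gives O(¬quarantine_evidence).
With premise 7, O(¬quarantine_evidence -> ¬issue_warning), the K-axiom yields O(¬issue_warning).
So O(¬issue_warning) holds, i.e. issue_warning is forbidden. None of the other listed options is forbidden under the premises.

issue_warning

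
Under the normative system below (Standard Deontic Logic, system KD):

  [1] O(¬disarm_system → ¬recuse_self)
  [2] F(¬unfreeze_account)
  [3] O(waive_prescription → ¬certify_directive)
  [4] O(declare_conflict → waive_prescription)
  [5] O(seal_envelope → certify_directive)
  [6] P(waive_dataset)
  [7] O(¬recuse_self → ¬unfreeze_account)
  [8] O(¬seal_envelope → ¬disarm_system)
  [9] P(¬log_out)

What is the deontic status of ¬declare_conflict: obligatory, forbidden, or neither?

Obligatory

Premise 2, F(¬unfreeze_account), is equivalent to O(unfreeze_account).
Premise 7 is O(¬recuse_self → ¬unfreeze_account); contrapositively O(unfreeze_account → recuse_self). Since O(unfreeze_account) holds, K gives O(recuse_self).
Premise 1 is O(¬disarm_system → ¬recuse_self); contrapositively O(recuse_self → disarm_system). Since O(recuse_self) holds, K gives O(disarm_system).
Premise 8 is O(¬seal_envelope → ¬disarm_system); contrapositively O(disarm_system → seal_envelope). Since O(disarm_system) holds, K gives O(seal_envelope).
Applying K to premise 5 (O(seal_envelope → certify_directive)) and O(seal_envelope) yields O(certify_directive).
The contrapositive of premise 3 (O(waive_prescription → ¬certify_directive)) is O(certify_directive → ¬waive_prescription), and O(certify_directive) is already established, so O(¬waive_prescription).
Premise 4, O(declare_conflict → waive_prescription), contraposes to O(¬waive_prescription → ¬declare_conflict); with O(¬waive_prescription) we get O(¬declare_conflict).
Premises 6, 9 do not contribute to this derivation.
Hence ¬declare_conflict is obligatory.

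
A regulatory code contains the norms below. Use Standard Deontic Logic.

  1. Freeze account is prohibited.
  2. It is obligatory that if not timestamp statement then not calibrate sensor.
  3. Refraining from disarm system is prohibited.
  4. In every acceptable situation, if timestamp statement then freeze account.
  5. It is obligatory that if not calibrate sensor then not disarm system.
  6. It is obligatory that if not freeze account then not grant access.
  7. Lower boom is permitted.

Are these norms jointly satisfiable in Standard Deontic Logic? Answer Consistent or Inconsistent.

F(¬disarm_system) at premise 3 means O(disarm_system).
Premise 5, O(¬calibrate_sensor → ¬disarm_system), contraposes to O(disarm_system → calibrate_sensor); with O(disarm_system) we get O(calibrate_sensor).
The contrapositive of premise 2 (O(¬timestamp_statement → ¬calibrate_sensor)) is O(calibrate_sensor → timestamp_statement), and O(calibrate_sensor) is already established, so O(timestamp_statement).
With premise 4, O(timestamp_statement → freeze_account), the K-axiom yields O(freeze_account).
But premise 1, F(freeze_account), means O(¬freeze_account).
We now have both O(freeze_account) and O(¬freeze_account) — freeze_account is simultaneously obligatory and forbidden, violating the D-axiom.

Inconsistent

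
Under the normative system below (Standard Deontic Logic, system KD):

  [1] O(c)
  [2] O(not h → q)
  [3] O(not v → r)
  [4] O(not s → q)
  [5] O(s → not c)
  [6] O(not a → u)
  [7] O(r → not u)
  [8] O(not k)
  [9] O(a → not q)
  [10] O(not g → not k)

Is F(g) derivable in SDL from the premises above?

No

Premise 10 is O(not g → not k); even if O(not k) held, inferring O(not g) would be affirming the consequent — invalid.
No other premise forces O(not g). An ideal world satisfying every premise can still have g true, so F(g) is not derivable.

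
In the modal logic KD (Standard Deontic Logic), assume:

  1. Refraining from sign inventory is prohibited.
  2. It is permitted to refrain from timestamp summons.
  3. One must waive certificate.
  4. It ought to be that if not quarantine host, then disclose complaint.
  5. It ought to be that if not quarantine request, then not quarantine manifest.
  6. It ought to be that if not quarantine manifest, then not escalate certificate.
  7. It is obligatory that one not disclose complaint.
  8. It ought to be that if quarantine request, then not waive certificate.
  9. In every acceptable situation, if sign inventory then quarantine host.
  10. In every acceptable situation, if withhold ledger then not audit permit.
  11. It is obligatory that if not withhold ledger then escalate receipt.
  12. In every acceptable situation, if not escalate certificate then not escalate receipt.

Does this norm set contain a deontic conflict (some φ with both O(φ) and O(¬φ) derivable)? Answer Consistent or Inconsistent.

Premise 4 is O(¬quarantine_host → disclose_complaint), but O(¬quarantine_host) is not derivable from the premises, so it does not yield O(disclose_complaint).
So O(disclose_complaint) is not derivable, and the apparent clash with O(¬disclose_complaint) does not arise.
A world satisfying every obligation exists (e.g. audit_permit=false, disclose_complaint=false, escalate_certificate=false, escalate_receipt=false, quarantine_host=true, quarantine_manifest=false, quarantine_request=false, sign_inventory=true, timestamp_summons=false, waive_certificate=true, withhold_ledger=true); no atom is both obligatory and forbidden, so the set is consistent.

Consistent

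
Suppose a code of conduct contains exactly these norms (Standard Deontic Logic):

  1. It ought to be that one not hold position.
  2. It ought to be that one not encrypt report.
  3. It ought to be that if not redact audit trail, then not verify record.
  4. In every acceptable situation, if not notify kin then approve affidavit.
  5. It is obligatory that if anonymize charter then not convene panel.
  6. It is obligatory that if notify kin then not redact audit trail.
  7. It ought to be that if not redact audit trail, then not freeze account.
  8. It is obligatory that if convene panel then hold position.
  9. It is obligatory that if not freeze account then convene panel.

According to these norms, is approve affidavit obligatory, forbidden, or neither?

Obligatory

From premise 1 we have O(¬hold_position).
Premise 8, O(convene_panel → hold_position), contraposes to O(¬hold_position → ¬convene_panel); with O(¬hold_position) we get O(¬convene_panel).
The contrapositive of premise 9 (O(¬freeze_account → convene_panel)) is O(¬convene_panel → freeze_account), and O(¬convene_panel) is already established, so O(freeze_account).
The contrapositive of premise 7 (O(¬redact_audit_trail → ¬freeze_account)) is O(freeze_account → redact_audit_trail), and O(freeze_account) is already established, so O(redact_audit_trail).
Premise 6 is O(notify_kin → ¬redact_audit_trail); contrapositively O(redact_audit_trail → ¬notify_kin). Since O(redact_audit_trail) holds, K gives O(¬notify_kin).
Premise 4 is O(¬notify_kin → approve_affidavit); since O(¬notify_kin), deontic closure gives O(approve_affidavit).
Premises 2, 3, 5 do not contribute to this derivation.
Hence approve_affidavit is obligatory.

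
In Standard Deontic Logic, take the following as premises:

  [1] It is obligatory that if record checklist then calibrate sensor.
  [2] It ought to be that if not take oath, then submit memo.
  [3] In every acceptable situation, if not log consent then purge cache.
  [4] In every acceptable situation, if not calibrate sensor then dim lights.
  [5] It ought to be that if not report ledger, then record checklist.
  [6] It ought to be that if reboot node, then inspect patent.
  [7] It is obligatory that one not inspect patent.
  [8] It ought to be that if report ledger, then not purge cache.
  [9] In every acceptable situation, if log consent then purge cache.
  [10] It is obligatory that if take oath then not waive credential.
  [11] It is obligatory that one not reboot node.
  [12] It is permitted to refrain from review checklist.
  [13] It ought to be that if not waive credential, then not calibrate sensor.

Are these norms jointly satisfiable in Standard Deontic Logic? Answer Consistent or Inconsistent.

Consistent

Premise 6 is O(reboot_node → inspect_patent), but O(reboot_node) is not derivable from the premises, so it does not yield O(inspect_patent).
So O(inspect_patent) is not derivable, and the apparent clash with O(¬inspect_patent) does not arise.
A world satisfying every obligation exists (e.g. calibrate_sensor=true, dim_lights=false, inspect_patent=false, log_consent=false, purge_cache=true, reboot_node=false, record_checklist=true, report_ledger=false, review_checklist=false, submit_memo=true, take_oath=false, waive_credential=true); no atom is both obligatory and forbidden, so the set is consistent.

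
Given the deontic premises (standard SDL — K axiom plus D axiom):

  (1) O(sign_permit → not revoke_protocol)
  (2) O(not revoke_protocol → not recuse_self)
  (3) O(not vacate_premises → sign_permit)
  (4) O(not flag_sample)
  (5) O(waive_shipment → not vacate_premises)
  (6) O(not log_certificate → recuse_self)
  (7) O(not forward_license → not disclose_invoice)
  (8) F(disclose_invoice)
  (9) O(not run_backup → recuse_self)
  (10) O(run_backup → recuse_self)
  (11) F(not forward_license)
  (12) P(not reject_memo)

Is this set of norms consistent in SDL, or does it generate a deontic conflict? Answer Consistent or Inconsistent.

Premise 7 is O(not forward_license → not disclose_invoice); even if O(not disclose_invoice) held, inferring O(not forward_license) would be affirming the consequent — invalid.
So O(not forward_license) is not derivable, and the apparent clash with O(forward_license) does not arise.
A world satisfying every obligation exists (e.g. disclose_invoice=false, flag_sample=false, forward_license=true, log_certificate=false, recuse_self=true, reject_memo=false, revoke_protocol=true, run_backup=false, sign_permit=false, vacate_premises=true, waive_shipment=false); no atom is both obligatory and forbidden, so the set is consistent.

Consistent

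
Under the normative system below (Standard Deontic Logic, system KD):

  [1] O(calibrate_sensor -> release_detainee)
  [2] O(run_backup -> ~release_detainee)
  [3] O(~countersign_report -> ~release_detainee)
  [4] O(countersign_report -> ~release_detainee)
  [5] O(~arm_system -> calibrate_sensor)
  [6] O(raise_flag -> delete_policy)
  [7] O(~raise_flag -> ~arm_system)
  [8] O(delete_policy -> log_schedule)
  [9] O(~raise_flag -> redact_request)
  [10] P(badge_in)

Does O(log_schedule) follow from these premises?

By case analysis on countersign_report: premise 4 gives O(countersign_report -> ~release_detainee) and premise 3 gives O(~countersign_report -> ~release_detainee), so O(~release_detainee) either way.
Premise 1, O(calibrate_sensor -> release_detainee), contraposes to O(~release_detainee -> ~calibrate_sensor); with O(~release_detainee) we get O(~calibrate_sensor).
The contrapositive of premise 5 (O(~arm_system -> calibrate_sensor)) is O(~calibrate_sensor -> arm_system), and O(~calibrate_sensor) is already established, so O(arm_system).
The contrapositive of premise 7 (O(~raise_flag -> ~arm_system)) is O(arm_system -> raise_flag), and O(arm_system) is already established, so O(raise_flag).
Applying K to premise 6 (O(raise_flag -> delete_policy)) and O(raise_flag) yields O(delete_policy).
With premise 8, O(delete_policy -> log_schedule), the K-axiom yields O(log_schedule).
Premises 2, 9, 10 do not contribute to this derivation.
So O(log_schedule) follows.

Yes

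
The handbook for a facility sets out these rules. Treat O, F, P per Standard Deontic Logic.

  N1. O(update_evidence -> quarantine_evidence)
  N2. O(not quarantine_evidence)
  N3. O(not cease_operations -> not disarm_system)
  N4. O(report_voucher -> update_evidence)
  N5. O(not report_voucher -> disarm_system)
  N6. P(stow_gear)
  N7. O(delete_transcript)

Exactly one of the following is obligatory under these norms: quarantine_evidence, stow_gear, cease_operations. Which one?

cease_operations

From premise 2 we have O(not quarantine_evidence).
The contrapositive of premise 1 (O(update_evidence -> quarantine_evidence)) is O(not quarantine_evidence -> not update_evidence), and O(not quarantine_evidence) is already established, so O(not update_evidence).
Premise 4 is O(report_voucher -> update_evidence); contrapositively O(not update_evidence -> not report_voucher). Since O(not update_evidence) holds, K gives O(not report_voucher).
Applying K to premise 5 (O(not report_voucher -> disarm_system)) and O(not report_voucher) yields O(disarm_system).
Premise 3, O(not cease_operations -> not disarm_system), contraposes to O(disarm_system -> cease_operations); with O(disarm_system) we get O(cease_operations).
So O(cease_operations) holds — cease_operations is obligatory. None of the other listed options is made obligatory by any chain of premises.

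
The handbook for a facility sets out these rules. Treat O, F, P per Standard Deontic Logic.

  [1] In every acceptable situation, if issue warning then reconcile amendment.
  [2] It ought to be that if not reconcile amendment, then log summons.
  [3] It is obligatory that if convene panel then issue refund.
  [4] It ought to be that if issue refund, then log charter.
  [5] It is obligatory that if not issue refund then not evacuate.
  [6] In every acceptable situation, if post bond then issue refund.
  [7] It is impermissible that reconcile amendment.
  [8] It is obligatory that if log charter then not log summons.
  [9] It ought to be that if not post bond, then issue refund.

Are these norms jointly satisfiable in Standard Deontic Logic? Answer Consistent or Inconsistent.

Inconsistent

By case analysis on post_bond: premise 6 gives O(post_bond → issue_refund) and premise 9 gives O(¬post_bond → issue_refund), so O(issue_refund) either way.
From O(issue_refund) and premise 4, O(issue_refund → log_charter), we obtain O(log_charter).
Applying K to premise 8 (O(log_charter → ¬log_summons)) and O(log_charter) yields O(¬log_summons).
Premise 2, O(¬reconcile_amendment → log_summons), contraposes to O(¬log_summons → reconcile_amendment); with O(¬log_summons) we get O(reconcile_amendment).
But premise 7, F(reconcile_amendment), means O(¬reconcile_amendment).
We now have both O(reconcile_amendment) and O(¬reconcile_amendment) — reconcile_amendment is simultaneously obligatory and forbidden, violating the D-axiom.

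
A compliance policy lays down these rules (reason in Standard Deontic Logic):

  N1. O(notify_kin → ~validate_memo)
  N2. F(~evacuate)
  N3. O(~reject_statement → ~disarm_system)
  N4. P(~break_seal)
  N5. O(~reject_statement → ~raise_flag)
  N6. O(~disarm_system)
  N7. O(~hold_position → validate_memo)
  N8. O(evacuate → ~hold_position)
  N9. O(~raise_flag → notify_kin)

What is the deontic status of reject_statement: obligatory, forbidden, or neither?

F(~evacuate) at premise 2 means O(evacuate).
With premise 8, O(evacuate → ~hold_position), the K-axiom yields O(~hold_position).
Premise 7 is O(~hold_position → validate_memo); since O(~hold_position), deontic closure gives O(validate_memo).
Premise 1, O(notify_kin → ~validate_memo), contraposes to O(validate_memo → ~notify_kin); with O(validate_memo) we get O(~notify_kin).
The contrapositive of premise 9 (O(~raise_flag → notify_kin)) is O(~notify_kin → raise_flag), and O(~notify_kin) is already established, so O(raise_flag).
Premise 5, O(~reject_statement → ~raise_flag), contraposes to O(raise_flag → reject_statement); with O(raise_flag) we get O(reject_statement).
Premises 3, 4, 6 do not contribute to this derivation.
Hence reject_statement is obligatory.

Obligatory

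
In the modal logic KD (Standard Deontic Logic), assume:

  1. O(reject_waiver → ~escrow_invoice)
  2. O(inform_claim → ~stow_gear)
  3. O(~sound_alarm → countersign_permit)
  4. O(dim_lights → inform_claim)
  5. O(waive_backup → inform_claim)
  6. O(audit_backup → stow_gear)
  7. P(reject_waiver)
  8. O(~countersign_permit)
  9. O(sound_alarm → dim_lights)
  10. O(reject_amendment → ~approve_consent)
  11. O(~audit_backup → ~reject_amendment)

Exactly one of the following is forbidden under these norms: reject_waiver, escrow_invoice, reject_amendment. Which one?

Premise 8 states O(~countersign_permit) outright.
Premise 3, O(~sound_alarm → countersign_permit), contraposes to O(~countersign_permit → sound_alarm); with O(~countersign_permit) we get O(sound_alarm).
Premise 9 is O(sound_alarm → dim_lights); since O(sound_alarm), deontic closure gives O(dim_lights).
From O(dim_lights) and premise 4, O(dim_lights → inform_claim), we obtain O(inform_claim).
Premise 2 is O(inform_claim → ~stow_gear); since O(inform_claim), deontic closure gives O(~stow_gear).
Premise 6, O(audit_backup → stow_gear), contraposes to O(~stow_gear → ~audit_backup); with O(~stow_gear) we get O(~audit_backup).
With premise 11, O(~audit_backup → ~reject_amendment), the K-axiom yields O(~reject_amendment).
So O(~reject_amendment) holds, i.e. reject_amendment is forbidden. None of the other listed options is forbidden under the premises.

reject_amendment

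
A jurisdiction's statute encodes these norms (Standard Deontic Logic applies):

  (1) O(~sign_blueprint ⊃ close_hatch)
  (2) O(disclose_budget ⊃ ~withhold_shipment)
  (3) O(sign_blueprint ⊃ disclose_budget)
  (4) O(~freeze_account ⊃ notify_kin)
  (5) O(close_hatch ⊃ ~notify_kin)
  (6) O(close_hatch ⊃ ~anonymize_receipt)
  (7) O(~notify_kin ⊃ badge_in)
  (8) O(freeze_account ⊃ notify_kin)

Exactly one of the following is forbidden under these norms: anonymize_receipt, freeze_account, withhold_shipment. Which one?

withhold_shipment

Premises 8 and 4 are O(freeze_account ⊃ notify_kin) and O(~freeze_account ⊃ notify_kin); every ideal world satisfies freeze_account or ~freeze_account, so in either case notify_kin holds — hence O(notify_kin).
The contrapositive of premise 5 (O(close_hatch ⊃ ~notify_kin)) is O(notify_kin ⊃ ~close_hatch), and O(notify_kin) is already established, so O(~close_hatch).
Premise 1, O(~sign_blueprint ⊃ close_hatch), contraposes to O(~close_hatch ⊃ sign_blueprint); with O(~close_hatch) we get O(sign_blueprint).
From O(sign_blueprint) and premise 3, O(sign_blueprint ⊃ disclose_budget), we obtain O(disclose_budget).
From O(disclose_budget) and premise 2, O(disclose_budget ⊃ ~withhold_shipment), we obtain O(~withhold_shipment).
So O(~withhold_shipment) holds, i.e. withhold_shipment is forbidden. None of the other listed options is forbidden under the premises.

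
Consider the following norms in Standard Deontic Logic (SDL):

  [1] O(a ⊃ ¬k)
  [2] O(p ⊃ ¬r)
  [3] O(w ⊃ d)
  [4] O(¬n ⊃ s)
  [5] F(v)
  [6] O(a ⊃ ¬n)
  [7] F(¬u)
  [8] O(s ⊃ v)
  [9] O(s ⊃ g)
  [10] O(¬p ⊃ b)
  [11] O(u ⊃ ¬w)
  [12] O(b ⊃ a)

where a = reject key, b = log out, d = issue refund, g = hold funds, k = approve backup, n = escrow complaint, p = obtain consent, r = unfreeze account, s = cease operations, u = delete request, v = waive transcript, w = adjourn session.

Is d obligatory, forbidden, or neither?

Premise 3 is O(w ⊃ d), but O(w) is not derivable from the premises, so it does not yield O(d).
No premise or chain of K-axiom applications forces O(d), and none forces O(¬d). So d is neither obligatory nor forbidden under these norms.

Neither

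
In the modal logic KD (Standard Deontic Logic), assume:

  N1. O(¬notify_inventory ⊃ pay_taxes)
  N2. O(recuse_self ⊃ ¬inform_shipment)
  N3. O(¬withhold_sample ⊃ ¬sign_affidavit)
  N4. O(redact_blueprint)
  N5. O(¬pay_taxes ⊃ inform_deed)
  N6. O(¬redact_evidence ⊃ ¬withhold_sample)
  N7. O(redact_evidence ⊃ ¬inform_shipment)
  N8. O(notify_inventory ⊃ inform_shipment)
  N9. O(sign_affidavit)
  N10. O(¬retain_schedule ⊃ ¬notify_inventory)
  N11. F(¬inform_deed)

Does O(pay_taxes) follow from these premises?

Premise 9 states O(sign_affidavit) outright.
Premise 3 is O(¬withhold_sample ⊃ ¬sign_affidavit); contrapositively O(sign_affidavit ⊃ withhold_sample). Since O(sign_affidavit) holds, K gives O(withhold_sample).
Premise 6, O(¬redact_evidence ⊃ ¬withhold_sample), contraposes to O(withhold_sample ⊃ redact_evidence); with O(withhold_sample) we get O(redact_evidence).
Premise 7 is O(redact_evidence ⊃ ¬inform_shipment); since O(redact_evidence), deontic closure gives O(¬inform_shipment).
Premise 8, O(notify_inventory ⊃ inform_shipment), contraposes to O(¬inform_shipment ⊃ ¬notify_inventory); with O(¬inform_shipment) we get O(¬notify_inventory).
From O(¬notify_inventory) and premise 1, O(¬notify_inventory ⊃ pay_taxes), we obtain O(pay_taxes).
Premises 2, 4, 5, 10, 11 do not contribute to this derivation.
So O(pay_taxes) follows.

Yes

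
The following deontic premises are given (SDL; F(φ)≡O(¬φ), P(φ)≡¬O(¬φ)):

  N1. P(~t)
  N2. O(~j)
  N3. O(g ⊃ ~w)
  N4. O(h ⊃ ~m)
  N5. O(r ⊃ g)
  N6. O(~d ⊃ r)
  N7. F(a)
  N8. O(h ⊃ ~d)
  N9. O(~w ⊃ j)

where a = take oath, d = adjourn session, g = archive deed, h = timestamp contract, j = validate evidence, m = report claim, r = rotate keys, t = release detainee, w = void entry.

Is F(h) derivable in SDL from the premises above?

Yes

From premise 2 we have O(~j).
The contrapositive of premise 9 (O(~w ⊃ j)) is O(~j ⊃ w), and O(~j) is already established, so O(w).
The contrapositive of premise 3 (O(g ⊃ ~w)) is O(w ⊃ ~g), and O(w) is already established, so O(~g).
The contrapositive of premise 5 (O(r ⊃ g)) is O(~g ⊃ ~r), and O(~g) is already established, so O(~r).
Premise 6, O(~d ⊃ r), contraposes to O(~r ⊃ d); with O(~r) we get O(d).
Premise 8, O(h ⊃ ~d), contraposes to O(d ⊃ ~h); with O(d) we get O(~h).
Premises 1, 4, 7 do not contribute to this derivation.
So O(~h) holds, i.e. F(h). The claim follows.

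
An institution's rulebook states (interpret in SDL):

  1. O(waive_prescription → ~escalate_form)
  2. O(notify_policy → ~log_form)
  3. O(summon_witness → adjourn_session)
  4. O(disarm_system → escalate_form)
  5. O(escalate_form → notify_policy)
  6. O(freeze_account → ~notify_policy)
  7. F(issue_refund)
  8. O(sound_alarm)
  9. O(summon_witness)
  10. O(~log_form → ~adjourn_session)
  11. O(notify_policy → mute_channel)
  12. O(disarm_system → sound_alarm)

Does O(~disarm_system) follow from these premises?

Premise 9 states O(summon_witness) outright.
Premise 3 is O(summon_witness → adjourn_session); since O(summon_witness), deontic closure gives O(adjourn_session).
Premise 10, O(~log_form → ~adjourn_session), contraposes to O(adjourn_session → log_form); with O(adjourn_session) we get O(log_form).
Premise 2 is O(notify_policy → ~log_form); contrapositively O(log_form → ~notify_policy). Since O(log_form) holds, K gives O(~notify_policy).
The contrapositive of premise 5 (O(escalate_form → notify_policy)) is O(~notify_policy → ~escalate_form), and O(~notify_policy) is already established, so O(~escalate_form).
Premise 4, O(disarm_system → escalate_form), contraposes to O(~escalate_form → ~disarm_system); with O(~escalate_form) we get O(~disarm_system).
Premises 1, 6, 7, 8, 11, 12 do not contribute to this derivation.
So O(~disarm_system) follows.

Yes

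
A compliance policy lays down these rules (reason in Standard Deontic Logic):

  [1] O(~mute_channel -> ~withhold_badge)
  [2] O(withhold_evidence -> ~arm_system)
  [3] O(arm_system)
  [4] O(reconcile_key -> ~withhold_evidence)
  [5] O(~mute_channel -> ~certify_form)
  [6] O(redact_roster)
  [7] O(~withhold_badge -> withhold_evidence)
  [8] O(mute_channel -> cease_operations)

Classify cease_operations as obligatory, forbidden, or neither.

From premise 3 we have O(arm_system).
Premise 2, O(withhold_evidence -> ~arm_system), contraposes to O(arm_system -> ~withhold_evidence); with O(arm_system) we get O(~withhold_evidence).
Premise 7, O(~withhold_badge -> withhold_evidence), contraposes to O(~withhold_evidence -> withhold_badge); with O(~withhold_evidence) we get O(withhold_badge).
The contrapositive of premise 1 (O(~mute_channel -> ~withhold_badge)) is O(withhold_badge -> mute_channel), and O(withhold_badge) is already established, so O(mute_channel).
Premise 8 is O(mute_channel -> cease_operations); since O(mute_channel), deontic closure gives O(cease_operations).
Premises 4, 5, 6 do not contribute to this derivation.
Hence cease_operations is obligatory.

Obligatory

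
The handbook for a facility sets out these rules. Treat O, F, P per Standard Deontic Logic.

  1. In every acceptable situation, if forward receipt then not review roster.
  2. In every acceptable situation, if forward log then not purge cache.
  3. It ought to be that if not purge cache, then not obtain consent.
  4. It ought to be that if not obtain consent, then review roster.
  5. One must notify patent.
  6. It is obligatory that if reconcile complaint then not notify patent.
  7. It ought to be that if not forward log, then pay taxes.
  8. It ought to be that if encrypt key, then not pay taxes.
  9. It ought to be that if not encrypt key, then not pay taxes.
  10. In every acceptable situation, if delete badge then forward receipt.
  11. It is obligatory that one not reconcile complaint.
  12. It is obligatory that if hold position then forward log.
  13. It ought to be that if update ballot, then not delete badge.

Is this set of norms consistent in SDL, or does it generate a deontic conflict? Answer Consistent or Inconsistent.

Premise 6 is O(reconcile_complaint → ¬notify_patent), but O(reconcile_complaint) is not derivable from the premises, so it does not yield O(¬notify_patent).
So O(¬notify_patent) is not derivable, and the apparent clash with O(notify_patent) does not arise.
A world satisfying every obligation exists (e.g. delete_badge=false, encrypt_key=false, forward_log=true, forward_receipt=false, hold_position=false, notify_patent=true, obtain_consent=false, pay_taxes=false, purge_cache=false, reconcile_complaint=false, review_roster=true, update_ballot=false); no atom is both obligatory and forbidden, so the set is consistent.

Consistent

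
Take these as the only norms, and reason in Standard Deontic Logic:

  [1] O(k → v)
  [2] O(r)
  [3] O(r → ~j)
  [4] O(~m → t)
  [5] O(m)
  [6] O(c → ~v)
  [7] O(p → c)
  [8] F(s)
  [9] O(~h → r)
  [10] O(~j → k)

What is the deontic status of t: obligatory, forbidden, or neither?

Premise 4 is O(~m → t), but O(~m) is not derivable from the premises, so it does not yield O(t).
No premise or chain of K-axiom applications forces O(t), and none forces O(~t). So t is neither obligatory nor forbidden under these norms.

Neither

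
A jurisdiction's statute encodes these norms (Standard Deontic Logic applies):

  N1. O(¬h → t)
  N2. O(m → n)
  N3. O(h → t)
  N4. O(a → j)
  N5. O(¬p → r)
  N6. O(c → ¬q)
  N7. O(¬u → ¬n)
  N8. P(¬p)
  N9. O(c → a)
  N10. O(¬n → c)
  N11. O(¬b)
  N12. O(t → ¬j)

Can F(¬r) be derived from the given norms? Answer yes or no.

No

Premise 5 is O(¬p → r), but O(¬p) is not derivable from the premises (the permission P(¬p) asserts only ¬O(p), not O(¬p)), so it does not yield O(r).
No other premise forces O(r). An ideal world satisfying every premise can still have ¬r true, so F(¬r) is not derivable.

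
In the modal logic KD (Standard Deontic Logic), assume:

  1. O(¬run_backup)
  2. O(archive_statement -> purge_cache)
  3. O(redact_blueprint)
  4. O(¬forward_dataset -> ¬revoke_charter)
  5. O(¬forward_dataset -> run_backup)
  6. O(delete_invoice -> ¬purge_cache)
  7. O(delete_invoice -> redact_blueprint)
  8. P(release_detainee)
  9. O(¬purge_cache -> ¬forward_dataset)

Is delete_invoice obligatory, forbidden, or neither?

Forbidden

Premise 1 gives O(¬run_backup).
Premise 5, O(¬forward_dataset -> run_backup), contraposes to O(¬run_backup -> forward_dataset); with O(¬run_backup) we get O(forward_dataset).
The contrapositive of premise 9 (O(¬purge_cache -> ¬forward_dataset)) is O(forward_dataset -> purge_cache), and O(forward_dataset) is already established, so O(purge_cache).
Premise 6 is O(delete_invoice -> ¬purge_cache); contrapositively O(purge_cache -> ¬delete_invoice). Since O(purge_cache) holds, K gives O(¬delete_invoice).
Premises 2, 3, 4, 7, 8 do not contribute to this derivation.
Thus O(¬delete_invoice), which is F(delete_invoice): delete_invoice is forbidden.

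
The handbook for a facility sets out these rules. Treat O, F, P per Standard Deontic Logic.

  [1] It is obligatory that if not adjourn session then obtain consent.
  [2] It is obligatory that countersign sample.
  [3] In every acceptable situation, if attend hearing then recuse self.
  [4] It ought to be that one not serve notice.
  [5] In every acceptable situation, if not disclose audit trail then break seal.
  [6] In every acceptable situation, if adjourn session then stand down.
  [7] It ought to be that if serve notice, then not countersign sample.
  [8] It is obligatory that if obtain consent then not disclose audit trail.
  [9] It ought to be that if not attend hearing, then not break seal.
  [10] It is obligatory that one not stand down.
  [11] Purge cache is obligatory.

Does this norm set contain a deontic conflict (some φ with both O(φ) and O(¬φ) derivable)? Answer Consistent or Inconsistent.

Premise 7 is O(serve_notice → ¬countersign_sample), but O(serve_notice) is not derivable from the premises, so it does not yield O(¬countersign_sample).
So O(¬countersign_sample) is not derivable, and the apparent clash with O(countersign_sample) does not arise.
A world satisfying every obligation exists (e.g. adjourn_session=false, attend_hearing=true, break_seal=true, countersign_sample=true, disclose_audit_trail=false, obtain_consent=true, purge_cache=true, recuse_self=true, serve_notice=false, stand_down=false); no atom is both obligatory and forbidden, so the set is consistent.

Consistent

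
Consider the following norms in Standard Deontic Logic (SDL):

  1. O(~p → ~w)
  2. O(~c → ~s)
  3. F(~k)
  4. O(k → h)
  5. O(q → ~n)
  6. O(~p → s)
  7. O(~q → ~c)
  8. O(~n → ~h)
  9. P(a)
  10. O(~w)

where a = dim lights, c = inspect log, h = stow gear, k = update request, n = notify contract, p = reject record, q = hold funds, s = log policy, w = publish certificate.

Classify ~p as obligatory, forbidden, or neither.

Premise 3 is F(~k), i.e. O(k).
Premise 4 is O(k → h); since O(k), deontic closure gives O(h).
The contrapositive of premise 8 (O(~n → ~h)) is O(h → n), and O(h) is already established, so O(n).
Premise 5 is O(q → ~n); contrapositively O(n → ~q). Since O(n) holds, K gives O(~q).
From O(~q) and premise 7, O(~q → ~c), we obtain O(~c).
From O(~c) and premise 2, O(~c → ~s), we obtain O(~s).
Premise 6 is O(~p → s); contrapositively O(~s → p). Since O(~s) holds, K gives O(p).
Premises 1, 9, 10 do not contribute to this derivation.
Thus O(p), which is F(~p): ~p is forbidden.

Forbidden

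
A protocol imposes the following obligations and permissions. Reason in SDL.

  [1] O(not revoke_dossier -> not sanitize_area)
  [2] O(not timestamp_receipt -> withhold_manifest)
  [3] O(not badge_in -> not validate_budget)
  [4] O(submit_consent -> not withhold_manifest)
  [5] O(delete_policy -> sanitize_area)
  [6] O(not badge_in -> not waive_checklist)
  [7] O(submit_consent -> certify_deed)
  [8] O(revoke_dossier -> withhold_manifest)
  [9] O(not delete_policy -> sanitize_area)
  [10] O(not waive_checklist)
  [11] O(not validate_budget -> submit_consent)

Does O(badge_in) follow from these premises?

Yes

Premises 9 and 5 cover both cases: O(not delete_policy -> sanitize_area) and O(delete_policy -> sanitize_area). Since not delete_policy ∨ delete_policy is a tautology, O(sanitize_area) follows.
Premise 1 is O(not revoke_dossier -> not sanitize_area); contrapositively O(sanitize_area -> revoke_dossier). Since O(sanitize_area) holds, K gives O(revoke_dossier).
From O(revoke_dossier) and premise 8, O(revoke_dossier -> withhold_manifest), we obtain O(withhold_manifest).
Premise 4, O(submit_consent -> not withhold_manifest), contraposes to O(withhold_manifest -> not submit_consent); with O(withhold_manifest) we get O(not submit_consent).
Premise 11, O(not validate_budget -> submit_consent), contraposes to O(not submit_consent -> validate_budget); with O(not submit_consent) we get O(validate_budget).
The contrapositive of premise 3 (O(not badge_in -> not validate_budget)) is O(validate_budget -> badge_in), and O(validate_budget) is already established, so O(badge_in).
Premises 2, 6, 7, 10 do not contribute to this derivation.
So O(badge_in) follows.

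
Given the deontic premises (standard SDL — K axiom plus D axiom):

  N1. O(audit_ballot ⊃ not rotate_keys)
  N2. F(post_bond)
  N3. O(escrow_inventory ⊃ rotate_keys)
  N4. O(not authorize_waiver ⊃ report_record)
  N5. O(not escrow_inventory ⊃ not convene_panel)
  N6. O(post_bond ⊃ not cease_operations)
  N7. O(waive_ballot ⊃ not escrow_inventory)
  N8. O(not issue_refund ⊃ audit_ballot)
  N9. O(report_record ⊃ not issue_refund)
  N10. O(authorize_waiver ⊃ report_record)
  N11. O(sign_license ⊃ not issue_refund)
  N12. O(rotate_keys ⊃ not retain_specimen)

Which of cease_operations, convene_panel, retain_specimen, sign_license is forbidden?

convene_panel

By case analysis on not authorize_waiver: premise 4 gives O(not authorize_waiver ⊃ report_record) and premise 10 gives O(authorize_waiver ⊃ report_record), so O(report_record) either way.
Applying K to premise 9 (O(report_record ⊃ not issue_refund)) and O(report_record) yields O(not issue_refund).
Applying K to premise 8 (O(not issue_refund ⊃ audit_ballot)) and O(not issue_refund) yields O(audit_ballot).
With premise 1, O(audit_ballot ⊃ not rotate_keys), the K-axiom yields O(not rotate_keys).
Premise 3, O(escrow_inventory ⊃ rotate_keys), contraposes to O(not rotate_keys ⊃ not escrow_inventory); with O(not rotate_keys) we get O(not escrow_inventory).
From O(not escrow_inventory) and premise 5, O(not escrow_inventory ⊃ not convene_panel), we obtain O(not convene_panel).
So O(not convene_panel) holds, i.e. convene_panel is forbidden. None of the other listed options is forbidden under the premises.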